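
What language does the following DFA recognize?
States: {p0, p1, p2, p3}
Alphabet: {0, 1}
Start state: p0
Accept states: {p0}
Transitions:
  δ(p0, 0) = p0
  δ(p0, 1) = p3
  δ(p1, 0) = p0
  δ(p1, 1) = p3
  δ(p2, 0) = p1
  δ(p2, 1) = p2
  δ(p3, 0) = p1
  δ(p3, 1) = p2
Testing a few strings:
  '1110' → reject
  '0001' → reject
  '00' → accept
  '111' → reject
State roles: p0=value ≡ 0 (mod 4); p1=value ≡ 2 (mod 4); p2=value ≡ 3 (mod 4); p3=value ≡ 1 (mod 4)
All binary strings representing a multiple of 4 (read in base 2; leading zeros allowed and ε counts as 0)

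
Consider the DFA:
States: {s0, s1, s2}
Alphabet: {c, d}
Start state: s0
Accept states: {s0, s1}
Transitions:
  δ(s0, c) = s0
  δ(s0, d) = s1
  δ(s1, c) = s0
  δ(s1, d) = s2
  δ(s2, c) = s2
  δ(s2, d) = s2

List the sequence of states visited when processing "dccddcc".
read 'd': s0 → s1
  read 'c': s1 → s0
  read 'c': s0 → s0
  read 'd': s0 → s1
  read 'd': s1 → s2
  read 'c': s2 → s2
  read 'c': s2 → s2
s0 -> s1 -> s0 -> s0 -> s1 -> s2 -> s2 -> s2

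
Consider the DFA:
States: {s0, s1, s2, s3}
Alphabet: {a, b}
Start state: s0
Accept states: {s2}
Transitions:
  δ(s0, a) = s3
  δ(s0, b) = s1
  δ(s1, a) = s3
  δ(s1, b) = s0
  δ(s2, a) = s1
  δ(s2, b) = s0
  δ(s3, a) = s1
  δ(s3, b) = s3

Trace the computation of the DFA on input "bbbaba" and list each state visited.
read 'b': s0 → s1
  read 'b': s1 → s0
  read 'b': s0 → s1
  read 'a': s1 → s3
  read 'b': s3 → s3
  read 'a': s3 → s1
s0 -> s1 -> s0 -> s1 -> s3 -> s3 -> s1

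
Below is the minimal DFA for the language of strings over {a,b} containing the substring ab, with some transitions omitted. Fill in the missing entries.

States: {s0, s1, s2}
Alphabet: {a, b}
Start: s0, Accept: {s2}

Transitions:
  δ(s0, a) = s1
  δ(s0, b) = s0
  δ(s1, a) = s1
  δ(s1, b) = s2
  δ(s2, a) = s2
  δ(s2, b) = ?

From the language and accept set, identify what each state tracks — s0: no a seen yet; s1: seen a a, waiting for b; s2: substring ab seen.
Each missing δ(q, a) is the state matching the new tracked value after reading a.
δ(s2, b) = s2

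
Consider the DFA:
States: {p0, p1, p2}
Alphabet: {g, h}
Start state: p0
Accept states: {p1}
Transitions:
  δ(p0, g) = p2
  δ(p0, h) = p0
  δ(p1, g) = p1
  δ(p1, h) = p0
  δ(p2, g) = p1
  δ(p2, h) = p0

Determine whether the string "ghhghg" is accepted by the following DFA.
Processing string "ghhghg":
  p0 --g--> p2
  p2 --h--> p0
  p0 --h--> p0
  p0 --g--> p2
  p2 --h--> p0
  p0 --g--> p2
Final state: p2
Accept states: {p1}
No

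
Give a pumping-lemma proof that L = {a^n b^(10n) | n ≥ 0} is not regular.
Assume L is regular with pumping length p. Idea: pumping the a-block breaks the 1:10 ratio.
Choose s = a^p b^(10p) (length 11p ≥ p). By the pumping lemma, s = xyz with |xy| ≤ p, |y| > 0, so y = a^k with k ≥ 1. Then xy²z = a^(p+k) b^(10p). For this to be in L we would need 10p = 10(p+k), i.e. 10k = 0, contradicting k ≥ 1. So xy²z ∉ L.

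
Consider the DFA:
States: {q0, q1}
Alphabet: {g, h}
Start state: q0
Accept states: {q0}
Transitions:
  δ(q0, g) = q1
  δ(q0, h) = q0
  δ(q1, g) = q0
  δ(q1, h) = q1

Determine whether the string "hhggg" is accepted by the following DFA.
Processing string "hhggg":
  q0 --h--> q0
  q0 --h--> q0
  q0 --g--> q1
  q1 --g--> q0
  q0 --g--> q1
Final state: q1
Accept states: {q0}
No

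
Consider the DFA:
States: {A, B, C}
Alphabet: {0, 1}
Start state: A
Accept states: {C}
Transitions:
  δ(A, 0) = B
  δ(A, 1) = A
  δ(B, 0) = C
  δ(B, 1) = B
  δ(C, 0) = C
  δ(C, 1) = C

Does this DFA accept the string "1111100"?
Processing string "1111100":
  A --1--> A
  A --1--> A
  A --1--> A
  A --1--> A
  A --1--> A
  A --0--> B
  B --0--> C
Final state: C
Accept states: {C}
Yes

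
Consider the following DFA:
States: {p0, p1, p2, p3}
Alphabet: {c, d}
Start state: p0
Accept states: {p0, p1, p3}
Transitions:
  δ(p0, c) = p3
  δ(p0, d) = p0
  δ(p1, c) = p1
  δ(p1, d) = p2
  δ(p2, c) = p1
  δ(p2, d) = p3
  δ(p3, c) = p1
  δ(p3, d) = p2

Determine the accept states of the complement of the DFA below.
Complement accept states = All states \ Original accept states
= {p0, p1, p2, p3} \ {p0, p1, p3}
{p2}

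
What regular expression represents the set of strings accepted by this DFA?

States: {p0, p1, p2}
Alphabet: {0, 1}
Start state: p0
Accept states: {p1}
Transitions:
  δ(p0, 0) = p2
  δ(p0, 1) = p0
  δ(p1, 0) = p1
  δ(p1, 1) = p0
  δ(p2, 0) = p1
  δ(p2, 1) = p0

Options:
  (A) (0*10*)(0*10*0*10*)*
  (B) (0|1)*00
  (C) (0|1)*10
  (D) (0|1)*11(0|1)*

Check each option against the DFA on short strings; one disagreement eliminates an option:
  (A) (0*10*)(0*10*0*10*)*: on '1' the DFA goes p0 → p0 and rejects (p0 ∉ Accept), but the regex matches it → eliminate
  (B) (0|1)*00: agrees with the DFA on every string of length ≤ 6
  (C) (0|1)*10: on '00' the DFA goes p0 → p2 → p1 and accepts (p1 ∈ Accept), but the regex does not match it → eliminate
  (D) (0|1)*11(0|1)*: on '00' the DFA goes p0 → p2 → p1 and accepts (p1 ∈ Accept), but the regex does not match it → eliminate
Only (B) is consistent with the DFA.
(B) (0|1)*00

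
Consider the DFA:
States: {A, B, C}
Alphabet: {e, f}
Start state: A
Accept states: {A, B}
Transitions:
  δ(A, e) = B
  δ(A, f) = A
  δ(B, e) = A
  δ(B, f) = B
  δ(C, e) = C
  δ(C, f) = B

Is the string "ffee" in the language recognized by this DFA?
Processing string "ffee":
  A --f--> A
  A --f--> A
  A --e--> B
  B --e--> A
Final state: A
Accept states: {A, B}
Yes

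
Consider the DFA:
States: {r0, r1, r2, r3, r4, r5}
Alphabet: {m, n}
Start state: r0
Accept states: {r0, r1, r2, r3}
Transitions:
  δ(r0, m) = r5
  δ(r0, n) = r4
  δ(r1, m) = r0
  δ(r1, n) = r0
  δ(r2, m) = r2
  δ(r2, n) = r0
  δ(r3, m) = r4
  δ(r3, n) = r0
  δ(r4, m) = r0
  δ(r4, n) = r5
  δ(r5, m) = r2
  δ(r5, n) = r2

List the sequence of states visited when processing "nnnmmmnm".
read 'n': r0 → r4
  read 'n': r4 → r5
  read 'n': r5 → r2
  read 'm': r2 → r2
  read 'm': r2 → r2
  read 'm': r2 → r2
  read 'n': r2 → r0
  read 'm': r0 → r5
r0 -> r4 -> r5 -> r2 -> r2 -> r2 -> r2 -> r0 -> r5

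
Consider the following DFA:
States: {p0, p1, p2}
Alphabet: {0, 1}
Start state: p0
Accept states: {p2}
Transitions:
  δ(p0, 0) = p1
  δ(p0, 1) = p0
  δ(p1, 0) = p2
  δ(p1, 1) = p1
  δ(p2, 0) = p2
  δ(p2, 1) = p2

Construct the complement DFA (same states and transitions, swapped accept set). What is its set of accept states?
Complement accept states = All states \ Original accept states
= {p0, p1, p2} \ {p2}
{p0, p1}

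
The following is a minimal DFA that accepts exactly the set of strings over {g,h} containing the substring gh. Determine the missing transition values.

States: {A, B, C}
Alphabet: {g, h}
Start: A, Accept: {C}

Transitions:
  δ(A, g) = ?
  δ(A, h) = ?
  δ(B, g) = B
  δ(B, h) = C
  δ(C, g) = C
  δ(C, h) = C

From the language and accept set, identify what each state tracks — A: no g seen yet; B: seen a g, waiting for h; C: substring gh seen.
Each missing δ(q, a) is the state matching the new tracked value after reading a.
δ(A, g) = B; δ(A, h) = A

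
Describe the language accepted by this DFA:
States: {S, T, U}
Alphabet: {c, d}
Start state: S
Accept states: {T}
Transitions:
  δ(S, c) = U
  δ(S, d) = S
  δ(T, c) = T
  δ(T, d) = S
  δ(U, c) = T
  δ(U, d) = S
Testing a few strings:
  'ccc' → accept
  'dcd' → reject
  'dc' → reject
  'dcdc' → reject
State roles: S=last symbol not c; T=two trailing c's; U=one trailing c
All strings over {c,d} ending with cc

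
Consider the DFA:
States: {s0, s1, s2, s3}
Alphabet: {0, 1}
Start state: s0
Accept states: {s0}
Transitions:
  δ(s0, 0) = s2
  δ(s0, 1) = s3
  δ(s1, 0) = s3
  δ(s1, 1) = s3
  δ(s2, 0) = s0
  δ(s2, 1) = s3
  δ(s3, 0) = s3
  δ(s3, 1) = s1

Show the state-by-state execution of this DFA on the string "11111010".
read '1': s0 → s3
  read '1': s3 → s1
  read '1': s1 → s3
  read '1': s3 → s1
  read '1': s1 → s3
  read '0': s3 → s3
  read '1': s3 → s1
  read '0': s1 → s3
s0 -> s3 -> s1 -> s3 -> s1 -> s3 -> s3 -> s1 -> s3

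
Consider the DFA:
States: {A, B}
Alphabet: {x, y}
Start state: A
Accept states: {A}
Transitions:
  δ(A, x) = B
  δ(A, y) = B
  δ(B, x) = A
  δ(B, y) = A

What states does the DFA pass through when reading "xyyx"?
read 'x': A → B
  read 'y': B → A
  read 'y': A → B
  read 'x': B → A
A -> B -> A -> B -> A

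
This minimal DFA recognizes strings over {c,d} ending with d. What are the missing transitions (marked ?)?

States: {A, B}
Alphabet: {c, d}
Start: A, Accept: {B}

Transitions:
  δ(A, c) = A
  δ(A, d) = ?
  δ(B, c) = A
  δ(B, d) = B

From the language and accept set, identify what each state tracks — A: last symbol not d; B: last symbol is d.
Each missing δ(q, a) is the state matching the new tracked value after reading a.
δ(A, d) = B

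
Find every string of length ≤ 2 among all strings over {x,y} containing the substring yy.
yy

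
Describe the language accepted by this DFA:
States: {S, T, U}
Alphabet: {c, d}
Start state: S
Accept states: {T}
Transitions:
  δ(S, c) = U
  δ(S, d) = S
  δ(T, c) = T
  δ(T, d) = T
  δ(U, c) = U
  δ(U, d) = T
Testing a few strings:
  'd' → reject
  'ccc' → reject
  'dc' → reject
  'ddd' → reject
State roles: S=no c seen yet; T=substring cd seen; U=seen a c, waiting for d
All strings over {c,d} containing the substring cd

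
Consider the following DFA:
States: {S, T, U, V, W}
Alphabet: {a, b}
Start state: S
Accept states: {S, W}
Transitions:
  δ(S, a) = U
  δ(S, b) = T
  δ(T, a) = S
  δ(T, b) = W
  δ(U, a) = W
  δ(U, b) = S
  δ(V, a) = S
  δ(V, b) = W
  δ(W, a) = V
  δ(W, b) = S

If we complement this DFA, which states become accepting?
Complement accept states = All states \ Original accept states
= {S, T, U, V, W} \ {S, W}
{T, U, V}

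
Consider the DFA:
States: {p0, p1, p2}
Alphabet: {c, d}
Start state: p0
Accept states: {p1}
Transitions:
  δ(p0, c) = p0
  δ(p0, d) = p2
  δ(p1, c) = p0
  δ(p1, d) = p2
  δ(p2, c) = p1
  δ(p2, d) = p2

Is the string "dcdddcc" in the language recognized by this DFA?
Processing string "dcdddcc":
  p0 --d--> p2
  p2 --c--> p1
  p1 --d--> p2
  p2 --d--> p2
  p2 --d--> p2
  p2 --c--> p1
  p1 --c--> p0
Final state: p0
Accept states: {p1}
No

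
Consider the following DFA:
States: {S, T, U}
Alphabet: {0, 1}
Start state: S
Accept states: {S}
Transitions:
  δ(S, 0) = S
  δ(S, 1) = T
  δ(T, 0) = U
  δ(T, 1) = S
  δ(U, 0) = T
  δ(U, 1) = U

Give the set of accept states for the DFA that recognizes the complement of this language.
Complement accept states = All states \ Original accept states
= {S, T, U} \ {S}
{T, U}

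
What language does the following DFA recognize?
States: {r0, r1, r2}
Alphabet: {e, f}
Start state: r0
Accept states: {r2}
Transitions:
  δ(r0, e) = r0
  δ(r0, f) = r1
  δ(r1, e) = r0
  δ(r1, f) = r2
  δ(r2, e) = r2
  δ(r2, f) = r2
Testing a few strings:
  'eff' → accept
  'eee' → reject
  'e' → reject
  'fef' → reject
State roles: r0=no progress toward ff; r1=one trailing f; r2=substring ff seen
All strings over {e,f} containing the substring ff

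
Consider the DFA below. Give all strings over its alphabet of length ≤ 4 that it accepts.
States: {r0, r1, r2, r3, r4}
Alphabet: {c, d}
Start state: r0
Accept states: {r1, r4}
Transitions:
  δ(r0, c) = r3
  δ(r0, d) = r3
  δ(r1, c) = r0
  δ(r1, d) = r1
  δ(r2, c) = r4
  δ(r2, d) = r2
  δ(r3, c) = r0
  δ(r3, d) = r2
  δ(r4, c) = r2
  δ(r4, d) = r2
cdc, ddc, cddc, dddc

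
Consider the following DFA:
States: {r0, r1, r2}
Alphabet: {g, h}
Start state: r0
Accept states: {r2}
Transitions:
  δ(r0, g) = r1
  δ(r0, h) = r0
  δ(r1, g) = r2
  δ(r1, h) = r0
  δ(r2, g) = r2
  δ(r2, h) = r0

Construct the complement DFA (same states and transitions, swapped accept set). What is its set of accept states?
Complement accept states = All states \ Original accept states
= {r0, r1, r2} \ {r2}
{r0, r1}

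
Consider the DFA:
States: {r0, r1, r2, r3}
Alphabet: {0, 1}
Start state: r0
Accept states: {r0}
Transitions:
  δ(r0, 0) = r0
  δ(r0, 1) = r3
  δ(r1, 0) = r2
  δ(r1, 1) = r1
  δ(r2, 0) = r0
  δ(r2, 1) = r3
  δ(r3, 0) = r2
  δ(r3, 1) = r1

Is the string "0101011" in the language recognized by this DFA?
Processing string "0101011":
  r0 --0--> r0
  r0 --1--> r3
  r3 --0--> r2
  r2 --1--> r3
  r3 --0--> r2
  r2 --1--> r3
  r3 --1--> r1
Final state: r1
Accept states: {r0}
No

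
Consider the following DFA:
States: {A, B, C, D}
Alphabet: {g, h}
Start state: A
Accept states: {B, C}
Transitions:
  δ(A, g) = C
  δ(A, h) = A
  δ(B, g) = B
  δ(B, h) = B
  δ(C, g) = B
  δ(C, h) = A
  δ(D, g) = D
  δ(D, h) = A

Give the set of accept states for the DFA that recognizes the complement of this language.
Complement accept states = All states \ Original accept states
= {A, B, C, D} \ {B, C}
{A, D}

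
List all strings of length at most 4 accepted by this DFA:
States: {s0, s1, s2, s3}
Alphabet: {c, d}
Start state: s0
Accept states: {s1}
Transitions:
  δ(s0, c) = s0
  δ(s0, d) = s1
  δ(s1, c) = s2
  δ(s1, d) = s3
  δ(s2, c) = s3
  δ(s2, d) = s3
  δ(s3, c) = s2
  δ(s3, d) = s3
d, cd, ccd, cccd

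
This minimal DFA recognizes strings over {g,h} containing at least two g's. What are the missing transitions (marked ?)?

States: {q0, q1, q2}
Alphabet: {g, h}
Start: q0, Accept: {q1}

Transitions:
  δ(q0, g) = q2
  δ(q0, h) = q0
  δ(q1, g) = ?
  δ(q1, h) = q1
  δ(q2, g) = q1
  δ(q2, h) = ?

From the language and accept set, identify what each state tracks — q0: zero g's seen; q1: ≥ two g's seen; q2: one g seen.
Each missing δ(q, a) is the state matching the new tracked value after reading a.
δ(q1, g) = q1; δ(q2, h) = q2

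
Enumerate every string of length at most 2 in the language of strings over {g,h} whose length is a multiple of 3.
ε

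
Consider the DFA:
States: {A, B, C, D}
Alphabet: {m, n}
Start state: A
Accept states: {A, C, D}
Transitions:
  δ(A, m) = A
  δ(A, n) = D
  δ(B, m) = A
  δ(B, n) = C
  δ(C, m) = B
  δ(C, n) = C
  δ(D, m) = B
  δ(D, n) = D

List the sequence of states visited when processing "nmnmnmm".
read 'n': A → D
  read 'm': D → B
  read 'n': B → C
  read 'm': C → B
  read 'n': B → C
  read 'm': C → B
  read 'm': B → A
A -> D -> B -> C -> B -> C -> B -> A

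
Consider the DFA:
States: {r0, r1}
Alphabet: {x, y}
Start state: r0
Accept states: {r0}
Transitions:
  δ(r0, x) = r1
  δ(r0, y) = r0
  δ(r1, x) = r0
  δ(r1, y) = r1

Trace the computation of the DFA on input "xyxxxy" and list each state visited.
read 'x': r0 → r1
  read 'y': r1 → r1
  read 'x': r1 → r0
  read 'x': r0 → r1
  read 'x': r1 → r0
  read 'y': r0 → r0
r0 -> r1 -> r1 -> r0 -> r1 -> r0 -> r0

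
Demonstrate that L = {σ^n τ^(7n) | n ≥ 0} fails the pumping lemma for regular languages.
Assume L is regular with pumping length p. Idea: pumping the σ-block breaks the 1:7 ratio.
Choose s = σ^p τ^(7p) (length 8p ≥ p). By the pumping lemma, s = xyz with |xy| ≤ p, |y| > 0, so y = σ^k with k ≥ 1. Then xy²z = σ^(p+k) τ^(7p). For this to be in L we would need 7p = 7(p+k), i.e. 7k = 0, contradicting k ≥ 1. So xy²z ∉ L.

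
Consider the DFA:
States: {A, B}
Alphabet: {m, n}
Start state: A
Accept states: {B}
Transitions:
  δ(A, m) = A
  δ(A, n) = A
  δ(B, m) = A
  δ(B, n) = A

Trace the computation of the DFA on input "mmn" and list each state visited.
read 'm': A → A
  read 'm': A → A
  read 'n': A → A
A -> A -> A -> A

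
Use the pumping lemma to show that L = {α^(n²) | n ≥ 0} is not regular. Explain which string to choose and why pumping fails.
Assume L is regular with pumping length p. Idea: pumping adds a fixed amount, but gaps between consecutive squares grow.
Choose s = α^(p²) (length p² ≥ p). By the pumping lemma, s = xyz with |xy| ≤ p, |y| > 0, so |y| = k with 1 ≤ k ≤ p. Then |xy²z| = p²+k. Since p² < p²+k ≤ p²+p < (p+1)², the length p²+k lies strictly between consecutive squares, so it is not a perfect square and xy²z ∉ L.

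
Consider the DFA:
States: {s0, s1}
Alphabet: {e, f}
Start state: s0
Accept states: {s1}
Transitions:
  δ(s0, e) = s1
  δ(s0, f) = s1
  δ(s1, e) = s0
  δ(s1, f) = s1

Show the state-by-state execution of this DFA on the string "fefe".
read 'f': s0 → s1
  read 'e': s1 → s0
  read 'f': s0 → s1
  read 'e': s1 → s0
s0 -> s1 -> s0 -> s1 -> s0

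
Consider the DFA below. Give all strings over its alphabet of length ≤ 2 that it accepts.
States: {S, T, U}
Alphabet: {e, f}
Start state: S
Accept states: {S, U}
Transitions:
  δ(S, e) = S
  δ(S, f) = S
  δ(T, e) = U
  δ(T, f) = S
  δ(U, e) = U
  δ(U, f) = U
ε, e, f, ee, ef, fe, ff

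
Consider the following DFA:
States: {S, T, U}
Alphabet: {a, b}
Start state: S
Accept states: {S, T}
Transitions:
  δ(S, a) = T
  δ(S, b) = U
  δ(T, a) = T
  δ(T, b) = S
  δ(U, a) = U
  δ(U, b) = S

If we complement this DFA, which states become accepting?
Complement accept states = All states \ Original accept states
= {S, T, U} \ {S, T}
{U}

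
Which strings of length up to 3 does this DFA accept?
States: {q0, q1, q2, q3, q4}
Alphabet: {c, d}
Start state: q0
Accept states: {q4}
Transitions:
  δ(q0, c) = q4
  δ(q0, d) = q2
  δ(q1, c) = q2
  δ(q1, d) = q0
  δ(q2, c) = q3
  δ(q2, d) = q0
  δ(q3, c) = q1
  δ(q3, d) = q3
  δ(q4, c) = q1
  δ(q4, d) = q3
c, ddc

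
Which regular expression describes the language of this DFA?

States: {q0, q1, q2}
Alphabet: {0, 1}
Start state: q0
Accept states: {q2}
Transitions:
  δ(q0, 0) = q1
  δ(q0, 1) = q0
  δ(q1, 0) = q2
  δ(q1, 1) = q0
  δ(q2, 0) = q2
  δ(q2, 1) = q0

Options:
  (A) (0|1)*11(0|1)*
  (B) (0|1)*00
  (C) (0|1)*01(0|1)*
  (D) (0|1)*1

Check each option against the DFA on short strings; one disagreement eliminates an option:
  (A) (0|1)*11(0|1)*: on '00' the DFA goes q0 → q1 → q2 and accepts (q2 ∈ Accept), but the regex does not match it → eliminate
  (B) (0|1)*00: agrees with the DFA on every string of length ≤ 6
  (C) (0|1)*01(0|1)*: on '00' the DFA goes q0 → q1 → q2 and accepts (q2 ∈ Accept), but the regex does not match it → eliminate
  (D) (0|1)*1: on '1' the DFA goes q0 → q0 and rejects (q0 ∉ Accept), but the regex matches it → eliminate
Only (B) is consistent with the DFA.
(B) (0|1)*00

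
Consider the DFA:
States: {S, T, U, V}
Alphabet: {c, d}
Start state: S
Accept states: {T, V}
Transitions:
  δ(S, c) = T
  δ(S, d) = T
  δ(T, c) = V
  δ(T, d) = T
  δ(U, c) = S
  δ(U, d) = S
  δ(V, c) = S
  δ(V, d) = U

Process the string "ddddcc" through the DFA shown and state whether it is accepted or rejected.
Processing string "ddddcc":
  S --d--> T
  T --d--> T
  T --d--> T
  T --d--> T
  T --c--> V
  V --c--> S
Final state: S
Accept states: {T, V}
No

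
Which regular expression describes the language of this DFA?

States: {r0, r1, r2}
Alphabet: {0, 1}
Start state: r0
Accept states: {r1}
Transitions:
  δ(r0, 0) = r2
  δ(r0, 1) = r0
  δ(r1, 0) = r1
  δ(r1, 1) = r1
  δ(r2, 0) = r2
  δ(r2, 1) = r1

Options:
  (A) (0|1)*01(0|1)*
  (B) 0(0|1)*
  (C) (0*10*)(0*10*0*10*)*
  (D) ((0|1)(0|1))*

Check each option against the DFA on short strings; one disagreement eliminates an option:
  (A) (0|1)*01(0|1)*: agrees with the DFA on every string of length ≤ 6
  (B) 0(0|1)*: on '0' the DFA goes r0 → r2 and rejects (r2 ∉ Accept), but the regex matches it → eliminate
  (C) (0*10*)(0*10*0*10*)*: on '1' the DFA goes r0 → r0 and rejects (r0 ∉ Accept), but the regex matches it → eliminate
  (D) ((0|1)(0|1))*: on ε the DFA stays in r0 and rejects (r0 ∉ Accept), but the regex matches it → eliminate
Only (A) is consistent with the DFA.
(A) (0|1)*01(0|1)*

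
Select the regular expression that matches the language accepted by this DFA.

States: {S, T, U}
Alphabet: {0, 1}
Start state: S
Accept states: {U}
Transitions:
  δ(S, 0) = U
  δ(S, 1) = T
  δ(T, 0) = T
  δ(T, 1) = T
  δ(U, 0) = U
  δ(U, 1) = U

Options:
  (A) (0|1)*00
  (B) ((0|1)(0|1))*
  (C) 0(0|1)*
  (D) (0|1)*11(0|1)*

Check each option against the DFA on short strings; one disagreement eliminates an option:
  (A) (0|1)*00: on '0' the DFA goes S → U and accepts (U ∈ Accept), but the regex does not match it → eliminate
  (B) ((0|1)(0|1))*: on ε the DFA stays in S and rejects (S ∉ Accept), but the regex matches it → eliminate
  (C) 0(0|1)*: agrees with the DFA on every string of length ≤ 6
  (D) (0|1)*11(0|1)*: on '0' the DFA goes S → U and accepts (U ∈ Accept), but the regex does not match it → eliminate
Only (C) is consistent with the DFA.
(C) 0(0|1)*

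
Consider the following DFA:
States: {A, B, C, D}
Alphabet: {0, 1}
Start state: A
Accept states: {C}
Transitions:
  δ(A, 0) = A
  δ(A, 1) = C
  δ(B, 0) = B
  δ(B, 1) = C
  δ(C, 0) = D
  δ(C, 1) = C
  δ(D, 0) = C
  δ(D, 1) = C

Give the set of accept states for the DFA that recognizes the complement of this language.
Complement accept states = All states \ Original accept states
= {A, B, C, D} \ {C}
{A, B, D}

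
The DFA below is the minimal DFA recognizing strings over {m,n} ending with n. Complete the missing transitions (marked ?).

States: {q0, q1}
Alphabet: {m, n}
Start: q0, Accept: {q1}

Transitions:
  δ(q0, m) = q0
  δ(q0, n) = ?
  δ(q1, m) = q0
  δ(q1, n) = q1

From the language and accept set, identify what each state tracks — q0: last symbol not n; q1: last symbol is n.
Each missing δ(q, a) is the state matching the new tracked value after reading a.
δ(q0, n) = q1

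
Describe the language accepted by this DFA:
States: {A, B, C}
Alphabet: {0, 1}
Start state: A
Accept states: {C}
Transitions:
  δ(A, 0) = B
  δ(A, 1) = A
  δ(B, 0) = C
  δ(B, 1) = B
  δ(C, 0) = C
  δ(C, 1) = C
Testing a few strings:
  '111' → reject
  '100' → accept
  '00' → accept
  '1100' → accept
State roles: A=zero 0's seen; B=one 0 seen; C=≥ two 0's seen
All binary strings containing at least two 0's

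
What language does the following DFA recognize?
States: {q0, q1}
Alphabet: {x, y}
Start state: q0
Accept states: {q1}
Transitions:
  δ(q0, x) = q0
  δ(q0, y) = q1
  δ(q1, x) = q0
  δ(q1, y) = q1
Testing a few strings:
  'xyx' → reject
  'x' → reject
  'yyx' → reject
  'yxx' → reject
State roles: q0=last symbol not y; q1=last symbol is y
All strings over {x,y} ending with y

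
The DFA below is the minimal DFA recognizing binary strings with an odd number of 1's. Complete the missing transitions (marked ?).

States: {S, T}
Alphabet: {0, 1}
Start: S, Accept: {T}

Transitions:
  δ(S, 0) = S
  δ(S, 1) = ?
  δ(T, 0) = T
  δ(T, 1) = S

From the language and accept set, identify what each state tracks — S: even number of 1's so far; T: odd number of 1's so far.
Each missing δ(q, a) is the state matching the new tracked value after reading a.
δ(S, 1) = T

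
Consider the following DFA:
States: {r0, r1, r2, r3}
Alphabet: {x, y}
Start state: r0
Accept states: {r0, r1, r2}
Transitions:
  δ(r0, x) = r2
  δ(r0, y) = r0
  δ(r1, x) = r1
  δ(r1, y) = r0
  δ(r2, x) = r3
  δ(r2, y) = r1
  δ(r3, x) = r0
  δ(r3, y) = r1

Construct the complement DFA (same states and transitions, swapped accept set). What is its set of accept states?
Complement accept states = All states \ Original accept states
= {r0, r1, r2, r3} \ {r0, r1, r2}
{r3}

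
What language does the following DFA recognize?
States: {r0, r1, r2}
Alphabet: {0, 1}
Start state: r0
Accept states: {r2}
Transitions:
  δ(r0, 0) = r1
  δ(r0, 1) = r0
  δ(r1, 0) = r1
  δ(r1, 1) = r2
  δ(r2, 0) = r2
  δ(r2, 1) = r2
Testing a few strings:
  '10' → reject
  '001' → accept
  '1' → reject
  '11' → reject
State roles: r0=no 0 seen yet; r1=seen a 0, waiting for 1; r2=substring 01 seen
All binary strings containing the substring 01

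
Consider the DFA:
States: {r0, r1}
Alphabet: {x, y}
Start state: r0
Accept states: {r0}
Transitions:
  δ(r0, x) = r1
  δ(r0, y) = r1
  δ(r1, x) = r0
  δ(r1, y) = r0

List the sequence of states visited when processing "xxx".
read 'x': r0 → r1
  read 'x': r1 → r0
  read 'x': r0 → r1
r0 -> r1 -> r0 -> r1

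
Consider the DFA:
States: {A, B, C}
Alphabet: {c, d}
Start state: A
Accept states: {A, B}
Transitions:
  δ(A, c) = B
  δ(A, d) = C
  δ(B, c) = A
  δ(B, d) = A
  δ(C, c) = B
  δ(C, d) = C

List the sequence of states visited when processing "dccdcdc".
read 'd': A → C
  read 'c': C → B
  read 'c': B → A
  read 'd': A → C
  read 'c': C → B
  read 'd': B → A
  read 'c': A → B
A -> C -> B -> A -> C -> B -> A -> B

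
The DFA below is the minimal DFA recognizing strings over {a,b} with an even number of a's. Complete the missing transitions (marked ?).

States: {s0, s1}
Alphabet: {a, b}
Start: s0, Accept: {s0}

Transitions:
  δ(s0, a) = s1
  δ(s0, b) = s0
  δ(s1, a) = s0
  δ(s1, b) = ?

From the language and accept set, identify what each state tracks — s0: even number of a's so far; s1: odd number of a's so far.
Each missing δ(q, a) is the state matching the new tracked value after reading a.
δ(s1, b) = s1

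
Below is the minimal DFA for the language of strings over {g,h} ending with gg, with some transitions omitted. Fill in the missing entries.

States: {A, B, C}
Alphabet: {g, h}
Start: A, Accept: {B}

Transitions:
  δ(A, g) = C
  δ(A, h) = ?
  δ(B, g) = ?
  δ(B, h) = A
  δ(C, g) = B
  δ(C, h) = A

From the language and accept set, identify what each state tracks — A: last symbol not g; B: two trailing g's; C: one trailing g.
Each missing δ(q, a) is the state matching the new tracked value after reading a.
δ(A, h) = A; δ(B, g) = B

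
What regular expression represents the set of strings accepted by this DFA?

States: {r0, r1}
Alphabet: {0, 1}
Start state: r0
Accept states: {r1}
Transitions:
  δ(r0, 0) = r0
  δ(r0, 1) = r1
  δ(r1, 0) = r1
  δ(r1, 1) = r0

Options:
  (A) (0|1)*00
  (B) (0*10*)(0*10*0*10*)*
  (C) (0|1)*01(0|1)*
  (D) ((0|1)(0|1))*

Check each option against the DFA on short strings; one disagreement eliminates an option:
  (A) (0|1)*00: on '1' the DFA goes r0 → r1 and accepts (r1 ∈ Accept), but the regex does not match it → eliminate
  (B) (0*10*)(0*10*0*10*)*: agrees with the DFA on every string of length ≤ 6
  (C) (0|1)*01(0|1)*: on '1' the DFA goes r0 → r1 and accepts (r1 ∈ Accept), but the regex does not match it → eliminate
  (D) ((0|1)(0|1))*: on ε the DFA stays in r0 and rejects (r0 ∉ Accept), but the regex matches it → eliminate
Only (B) is consistent with the DFA.
(B) (0*10*)(0*10*0*10*)*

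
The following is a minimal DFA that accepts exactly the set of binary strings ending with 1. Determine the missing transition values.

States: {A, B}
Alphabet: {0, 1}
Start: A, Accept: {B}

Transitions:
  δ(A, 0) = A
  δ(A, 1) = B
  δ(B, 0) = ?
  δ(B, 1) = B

From the language and accept set, identify what each state tracks — A: last symbol not 1; B: last symbol is 1.
Each missing δ(q, a) is the state matching the new tracked value after reading a.
δ(B, 0) = A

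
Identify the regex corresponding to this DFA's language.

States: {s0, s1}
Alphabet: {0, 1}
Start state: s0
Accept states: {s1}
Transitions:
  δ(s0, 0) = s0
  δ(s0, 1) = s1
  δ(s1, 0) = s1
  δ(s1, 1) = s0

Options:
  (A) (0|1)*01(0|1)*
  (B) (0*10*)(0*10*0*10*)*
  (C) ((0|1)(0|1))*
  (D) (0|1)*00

Check each option against the DFA on short strings; one disagreement eliminates an option:
  (A) (0|1)*01(0|1)*: on '1' the DFA goes s0 → s1 and accepts (s1 ∈ Accept), but the regex does not match it → eliminate
  (B) (0*10*)(0*10*0*10*)*: agrees with the DFA on every string of length ≤ 6
  (C) ((0|1)(0|1))*: on ε the DFA stays in s0 and rejects (s0 ∉ Accept), but the regex matches it → eliminate
  (D) (0|1)*00: on '1' the DFA goes s0 → s1 and accepts (s1 ∈ Accept), but the regex does not match it → eliminate
Only (B) is consistent with the DFA.
(B) (0*10*)(0*10*0*10*)*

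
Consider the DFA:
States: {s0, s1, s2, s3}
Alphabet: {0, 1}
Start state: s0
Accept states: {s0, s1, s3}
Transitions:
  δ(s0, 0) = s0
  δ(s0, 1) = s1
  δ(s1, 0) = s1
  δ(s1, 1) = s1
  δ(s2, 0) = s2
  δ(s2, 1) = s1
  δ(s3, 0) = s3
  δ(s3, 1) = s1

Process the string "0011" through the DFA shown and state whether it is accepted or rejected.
Processing string "0011":
  s0 --0--> s0
  s0 --0--> s0
  s0 --1--> s1
  s1 --1--> s1
Final state: s1
Accept states: {s0, s1, s3}
Yes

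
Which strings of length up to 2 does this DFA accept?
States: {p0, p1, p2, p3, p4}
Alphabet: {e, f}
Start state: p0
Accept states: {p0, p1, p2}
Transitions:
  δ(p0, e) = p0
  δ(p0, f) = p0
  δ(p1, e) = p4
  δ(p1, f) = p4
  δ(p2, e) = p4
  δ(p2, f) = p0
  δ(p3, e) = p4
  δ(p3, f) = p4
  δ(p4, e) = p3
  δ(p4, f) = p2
ε, e, f, ee, ef, fe, ff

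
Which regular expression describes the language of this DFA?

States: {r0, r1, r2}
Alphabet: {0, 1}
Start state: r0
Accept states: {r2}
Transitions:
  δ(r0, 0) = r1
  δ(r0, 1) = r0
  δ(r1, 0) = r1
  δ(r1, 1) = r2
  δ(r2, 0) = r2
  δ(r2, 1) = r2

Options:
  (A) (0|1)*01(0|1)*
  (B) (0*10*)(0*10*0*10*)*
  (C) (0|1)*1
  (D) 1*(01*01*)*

Check each option against the DFA on short strings; one disagreement eliminates an option:
  (A) (0|1)*01(0|1)*: agrees with the DFA on every string of length ≤ 6
  (B) (0*10*)(0*10*0*10*)*: on '1' the DFA goes r0 → r0 and rejects (r0 ∉ Accept), but the regex matches it → eliminate
  (C) (0|1)*1: on '1' the DFA goes r0 → r0 and rejects (r0 ∉ Accept), but the regex matches it → eliminate
  (D) 1*(01*01*)*: on ε the DFA stays in r0 and rejects (r0 ∉ Accept), but the regex matches it → eliminate
Only (A) is consistent with the DFA.
(A) (0|1)*01(0|1)*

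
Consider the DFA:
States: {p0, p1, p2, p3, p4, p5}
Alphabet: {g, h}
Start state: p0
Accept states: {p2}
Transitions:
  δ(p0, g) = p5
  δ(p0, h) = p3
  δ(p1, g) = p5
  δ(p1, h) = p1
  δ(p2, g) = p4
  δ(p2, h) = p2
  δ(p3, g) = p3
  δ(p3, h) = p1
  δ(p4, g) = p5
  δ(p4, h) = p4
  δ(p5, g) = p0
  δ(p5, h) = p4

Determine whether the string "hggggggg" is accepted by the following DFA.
Processing string "hggggggg":
  p0 --h--> p3
  p3 --g--> p3
  p3 --g--> p3
  p3 --g--> p3
  p3 --g--> p3
  p3 --g--> p3
  p3 --g--> p3
  p3 --g--> p3
Final state: p3
Accept states: {p2}
No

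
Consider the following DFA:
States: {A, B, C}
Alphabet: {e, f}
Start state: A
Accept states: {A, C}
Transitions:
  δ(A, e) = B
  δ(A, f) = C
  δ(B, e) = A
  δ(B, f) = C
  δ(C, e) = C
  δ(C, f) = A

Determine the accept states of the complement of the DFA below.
Complement accept states = All states \ Original accept states
= {A, B, C} \ {A, C}
{B}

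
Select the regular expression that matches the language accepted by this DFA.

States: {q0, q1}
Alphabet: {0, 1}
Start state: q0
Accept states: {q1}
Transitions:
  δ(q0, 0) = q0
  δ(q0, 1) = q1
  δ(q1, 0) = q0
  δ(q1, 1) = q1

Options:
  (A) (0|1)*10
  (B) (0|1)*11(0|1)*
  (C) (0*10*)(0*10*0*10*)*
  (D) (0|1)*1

Check each option against the DFA on short strings; one disagreement eliminates an option:
  (A) (0|1)*10: on '1' the DFA goes q0 → q1 and accepts (q1 ∈ Accept), but the regex does not match it → eliminate
  (B) (0|1)*11(0|1)*: on '1' the DFA goes q0 → q1 and accepts (q1 ∈ Accept), but the regex does not match it → eliminate
  (C) (0*10*)(0*10*0*10*)*: on '10' the DFA goes q0 → q1 → q0 and rejects (q0 ∉ Accept), but the regex matches it → eliminate
  (D) (0|1)*1: agrees with the DFA on every string of length ≤ 6
Only (D) is consistent with the DFA.
(D) (0|1)*1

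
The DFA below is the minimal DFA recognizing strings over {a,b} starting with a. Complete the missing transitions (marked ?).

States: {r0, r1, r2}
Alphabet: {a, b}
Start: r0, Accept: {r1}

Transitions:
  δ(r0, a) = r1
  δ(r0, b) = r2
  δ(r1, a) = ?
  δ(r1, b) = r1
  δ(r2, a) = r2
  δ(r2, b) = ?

From the language and accept set, identify what each state tracks — r0: no input read; r1: started with a; r2: started with b (dead).
Each missing δ(q, a) is the state matching the new tracked value after reading a.
δ(r1, a) = r1; δ(r2, b) = r2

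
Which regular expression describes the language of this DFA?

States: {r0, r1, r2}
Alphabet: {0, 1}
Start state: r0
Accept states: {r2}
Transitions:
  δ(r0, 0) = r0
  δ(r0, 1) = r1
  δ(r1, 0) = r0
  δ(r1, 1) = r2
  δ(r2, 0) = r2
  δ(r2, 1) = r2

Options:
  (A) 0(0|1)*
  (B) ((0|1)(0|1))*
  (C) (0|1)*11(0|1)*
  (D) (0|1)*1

Check each option against the DFA on short strings; one disagreement eliminates an option:
  (A) 0(0|1)*: on '0' the DFA goes r0 → r0 and rejects (r0 ∉ Accept), but the regex matches it → eliminate
  (B) ((0|1)(0|1))*: on ε the DFA stays in r0 and rejects (r0 ∉ Accept), but the regex matches it → eliminate
  (C) (0|1)*11(0|1)*: agrees with the DFA on every string of length ≤ 6
  (D) (0|1)*1: on '1' the DFA goes r0 → r1 and rejects (r1 ∉ Accept), but the regex matches it → eliminate
Only (C) is consistent with the DFA.
(C) (0|1)*11(0|1)*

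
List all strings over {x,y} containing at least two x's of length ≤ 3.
xx, xxx, xxy, xyx, yxx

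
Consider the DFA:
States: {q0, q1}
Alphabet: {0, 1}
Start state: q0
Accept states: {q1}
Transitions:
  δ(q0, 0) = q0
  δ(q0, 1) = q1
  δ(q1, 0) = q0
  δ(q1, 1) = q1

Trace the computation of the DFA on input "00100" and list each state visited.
read '0': q0 → q0
  read '0': q0 → q0
  read '1': q0 → q1
  read '0': q1 → q0
  read '0': q0 → q0
q0 -> q0 -> q0 -> q1 -> q0 -> q0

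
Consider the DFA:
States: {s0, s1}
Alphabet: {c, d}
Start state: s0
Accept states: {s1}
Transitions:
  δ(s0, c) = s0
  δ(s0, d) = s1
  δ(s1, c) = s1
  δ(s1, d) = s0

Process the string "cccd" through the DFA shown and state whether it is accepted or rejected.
Processing string "cccd":
  s0 --c--> s0
  s0 --c--> s0
  s0 --c--> s0
  s0 --d--> s1
Final state: s1
Accept states: {s1}
Yes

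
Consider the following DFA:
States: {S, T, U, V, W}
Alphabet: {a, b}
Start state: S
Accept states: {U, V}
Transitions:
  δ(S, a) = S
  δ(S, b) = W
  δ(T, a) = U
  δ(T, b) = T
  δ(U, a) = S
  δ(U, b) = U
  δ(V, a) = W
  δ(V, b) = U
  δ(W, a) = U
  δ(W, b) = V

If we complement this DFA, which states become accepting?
Complement accept states = All states \ Original accept states
= {S, T, U, V, W} \ {U, V}
{S, T, W}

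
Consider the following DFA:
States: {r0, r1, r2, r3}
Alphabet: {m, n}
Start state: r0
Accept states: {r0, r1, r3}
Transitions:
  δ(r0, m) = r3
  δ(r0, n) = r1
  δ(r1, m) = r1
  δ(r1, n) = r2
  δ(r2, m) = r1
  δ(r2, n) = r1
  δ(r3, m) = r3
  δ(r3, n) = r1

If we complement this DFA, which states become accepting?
Complement accept states = All states \ Original accept states
= {r0, r1, r2, r3} \ {r0, r1, r3}
{r2}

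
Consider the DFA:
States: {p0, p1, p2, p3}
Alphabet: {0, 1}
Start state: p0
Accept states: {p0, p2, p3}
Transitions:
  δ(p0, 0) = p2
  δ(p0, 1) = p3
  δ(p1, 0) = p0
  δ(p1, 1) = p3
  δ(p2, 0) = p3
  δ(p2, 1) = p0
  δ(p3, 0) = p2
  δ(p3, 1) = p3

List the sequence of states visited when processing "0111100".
read '0': p0 → p2
  read '1': p2 → p0
  read '1': p0 → p3
  read '1': p3 → p3
  read '1': p3 → p3
  read '0': p3 → p2
  read '0': p2 → p3
p0 -> p2 -> p0 -> p3 -> p3 -> p3 -> p2 -> p3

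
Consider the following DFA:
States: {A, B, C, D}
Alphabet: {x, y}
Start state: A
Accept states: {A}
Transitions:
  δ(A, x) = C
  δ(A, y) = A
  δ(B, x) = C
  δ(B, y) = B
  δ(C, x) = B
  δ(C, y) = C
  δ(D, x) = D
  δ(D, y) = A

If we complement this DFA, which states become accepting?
Complement accept states = All states \ Original accept states
= {A, B, C, D} \ {A}
{B, C, D}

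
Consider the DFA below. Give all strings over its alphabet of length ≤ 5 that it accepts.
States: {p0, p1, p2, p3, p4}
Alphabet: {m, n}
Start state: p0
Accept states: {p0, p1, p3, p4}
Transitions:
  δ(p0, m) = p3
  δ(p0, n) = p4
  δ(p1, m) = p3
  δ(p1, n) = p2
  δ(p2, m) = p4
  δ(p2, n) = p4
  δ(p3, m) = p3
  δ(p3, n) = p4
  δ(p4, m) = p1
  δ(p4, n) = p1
ε, m, n, mm, mn, nm, nn, mmm, mmn, mnm, mnn, nmm, nnm, mmmm, mmmn, mmnm, mmnn, mnmm, mnnm, nmmm, nmmn, nmnm, nmnn, nnmm, nnmn, nnnm, nnnn, mmmmm, mmmmn, mmmnm, mmmnn, mmnmm, mmnnm, mnmmm, mnmmn, mnmnm, mnmnn, mnnmm, mnnmn, mnnnm, mnnnn, nmmmm, nmmmn, nmmnm, nmmnn, nmnmm, nmnmn, nmnnm, nmnnn, nnmmm, nnmmn, nnmnm, nnmnn, nnnmm, nnnmn, nnnnm, nnnnn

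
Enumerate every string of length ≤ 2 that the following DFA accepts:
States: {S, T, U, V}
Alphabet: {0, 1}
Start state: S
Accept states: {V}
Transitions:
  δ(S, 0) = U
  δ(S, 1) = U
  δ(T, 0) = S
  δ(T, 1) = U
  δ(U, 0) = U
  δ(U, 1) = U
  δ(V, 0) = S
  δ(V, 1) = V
None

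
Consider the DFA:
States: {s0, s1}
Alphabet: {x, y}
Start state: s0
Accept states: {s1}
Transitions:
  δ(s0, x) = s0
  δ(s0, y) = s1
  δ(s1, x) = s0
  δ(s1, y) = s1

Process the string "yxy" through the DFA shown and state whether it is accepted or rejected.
Processing string "yxy":
  s0 --y--> s1
  s1 --x--> s0
  s0 --y--> s1
Final state: s1
Accept states: {s1}
Yes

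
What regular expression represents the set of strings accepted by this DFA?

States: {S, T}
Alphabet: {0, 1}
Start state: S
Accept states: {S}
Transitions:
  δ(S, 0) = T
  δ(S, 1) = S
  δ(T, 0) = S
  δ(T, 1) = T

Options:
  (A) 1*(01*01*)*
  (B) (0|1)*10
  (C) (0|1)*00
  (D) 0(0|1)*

Check each option against the DFA on short strings; one disagreement eliminates an option:
  (A) 1*(01*01*)*: agrees with the DFA on every string of length ≤ 6
  (B) (0|1)*10: on ε the DFA stays in S and accepts (S ∈ Accept), but the regex does not match it → eliminate
  (C) (0|1)*00: on ε the DFA stays in S and accepts (S ∈ Accept), but the regex does not match it → eliminate
  (D) 0(0|1)*: on ε the DFA stays in S and accepts (S ∈ Accept), but the regex does not match it → eliminate
Only (A) is consistent with the DFA.
(A) 1*(01*01*)*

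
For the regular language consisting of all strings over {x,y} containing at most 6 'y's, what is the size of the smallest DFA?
By Myhill–Nerode, count the distinguishable equivalence classes: 8 classes — having seen 0, 1, …, 6, or >6 copies of 'y'; counts 0 through 6 are accepting and >6 is dead.
8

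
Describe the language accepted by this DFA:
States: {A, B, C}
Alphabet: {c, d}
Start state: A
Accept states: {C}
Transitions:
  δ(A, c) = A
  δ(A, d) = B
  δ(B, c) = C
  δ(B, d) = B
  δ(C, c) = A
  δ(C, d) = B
Testing a few strings:
  'cdd' → reject
  'cd' → reject
  'cdcd' → reject
  'c' → reject
State roles: A=no suffix match; B=one trailing d; C=suffix is dc
All strings over {c,d} ending with dc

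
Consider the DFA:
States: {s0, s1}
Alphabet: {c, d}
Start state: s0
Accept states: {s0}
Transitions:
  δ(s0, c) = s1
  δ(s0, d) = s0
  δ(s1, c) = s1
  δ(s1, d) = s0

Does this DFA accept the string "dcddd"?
Processing string "dcddd":
  s0 --d--> s0
  s0 --c--> s1
  s1 --d--> s0
  s0 --d--> s0
  s0 --d--> s0
Final state: s0
Accept states: {s0}
Yes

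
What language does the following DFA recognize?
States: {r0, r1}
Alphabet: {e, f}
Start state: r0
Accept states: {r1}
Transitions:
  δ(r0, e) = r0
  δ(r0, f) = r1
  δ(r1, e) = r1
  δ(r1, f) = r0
Testing a few strings:
  'ffe' → reject
  'f' → accept
  'e' → reject
  'ff' → reject
State roles: r0=even number of f's so far; r1=odd number of f's so far
All strings over {e,f} with an odd number of f's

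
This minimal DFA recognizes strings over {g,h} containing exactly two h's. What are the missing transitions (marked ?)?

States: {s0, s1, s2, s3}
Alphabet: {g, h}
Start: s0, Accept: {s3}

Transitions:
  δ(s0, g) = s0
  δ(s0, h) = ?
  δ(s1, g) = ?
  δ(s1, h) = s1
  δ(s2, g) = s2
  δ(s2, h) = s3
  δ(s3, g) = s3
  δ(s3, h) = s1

From the language and accept set, identify what each state tracks — s0: zero h's; s1: ≥ three h's (dead); s2: one h; s3: two h's.
Each missing δ(q, a) is the state matching the new tracked value after reading a.
δ(s0, h) = s2; δ(s1, g) = s1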